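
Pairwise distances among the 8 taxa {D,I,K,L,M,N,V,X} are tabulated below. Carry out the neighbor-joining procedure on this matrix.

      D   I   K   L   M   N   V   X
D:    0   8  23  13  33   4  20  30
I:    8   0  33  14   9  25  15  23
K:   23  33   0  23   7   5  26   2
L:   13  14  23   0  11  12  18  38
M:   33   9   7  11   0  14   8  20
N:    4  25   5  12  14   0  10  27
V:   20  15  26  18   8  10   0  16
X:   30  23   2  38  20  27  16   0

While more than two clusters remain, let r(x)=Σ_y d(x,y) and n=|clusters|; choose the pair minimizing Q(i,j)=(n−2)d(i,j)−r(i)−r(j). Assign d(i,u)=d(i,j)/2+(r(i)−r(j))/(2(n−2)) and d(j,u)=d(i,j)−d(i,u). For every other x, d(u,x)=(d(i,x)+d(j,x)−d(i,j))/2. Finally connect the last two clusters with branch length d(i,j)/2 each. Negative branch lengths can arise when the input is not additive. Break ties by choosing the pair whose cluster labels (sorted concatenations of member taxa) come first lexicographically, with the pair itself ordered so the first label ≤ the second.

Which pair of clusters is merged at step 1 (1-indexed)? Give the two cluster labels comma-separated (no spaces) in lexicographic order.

iteration 1: select K,X (d=2, Q=-263); attach at lengths (-25/12, 49/12); label the merged cluster KX
  updated: d(D,KX)=51/2, d(I,KX)=27, d(KX,L)=59/2, d(KX,M)=25/2, d(KX,N)=15, d(KX,V)=20
iteration 2: select D,N (d=4, Q=-327/2); attach at lengths (87/20, -7/20); label the merged cluster DN
  updated: d(DN,I)=29/2, d(DN,KX)=73/4, d(DN,L)=21/2, d(DN,M)=43/2, d(DN,V)=13
iteration 3: select KX,M (d=25/2, Q=-477/4); attach at lengths (381/32, 19/32); label the merged cluster KMX
  updated: d(DN,KMX)=109/8, d(I,KMX)=47/4, d(KMX,L)=14, d(KMX,V)=31/4
iteration 4: select KMX,V (d=31/4, Q=-621/8); attach at lengths (133/48, 239/48); label the merged cluster KMVX
  updated: d(DN,KMVX)=151/16, d(I,KMVX)=19/2, d(KMVX,L)=97/8
iteration 5: select DN,L (d=21/2, Q=-801/16); attach at lengths (301/64, 371/64); label the merged cluster DLN
  updated: d(DLN,I)=9, d(DLN,KMVX)=177/32
iteration 6: select DLN,I (d=9, Q=-769/32); attach at lengths (161/64, 415/64); label the merged cluster DILN
  updated: d(DILN,KMVX)=193/64
iteration 7: select DILN,KMVX (d=193/64); attach at lengths (193/128, 193/128); label the merged cluster DIKLMNVX
final tree: ((((D:87/20,N:-7/20):301/64,L:371/64):161/64,I:415/64):193/128,(((K:-25/12,X:49/12):381/32,M:19/32):133/48,V:239/48):193/128)
total length: 3121/64

K,X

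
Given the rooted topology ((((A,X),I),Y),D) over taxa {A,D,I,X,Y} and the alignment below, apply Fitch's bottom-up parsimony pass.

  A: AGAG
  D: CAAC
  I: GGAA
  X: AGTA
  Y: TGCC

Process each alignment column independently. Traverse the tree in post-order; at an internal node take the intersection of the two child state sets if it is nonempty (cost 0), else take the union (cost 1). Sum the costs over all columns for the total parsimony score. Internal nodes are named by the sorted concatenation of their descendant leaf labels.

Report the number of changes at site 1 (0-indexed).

AX@0: {A} ∩ {A} = {A} (intersection, +0)
AIX@0: {A} ∪ {G} = {A,G} (union, +1)
AIXY@0: {A,G} ∪ {T} = {A,G,T} (union, +1)
ADIXY@0: {A,G,T} ∪ {C} = {A,C,G,T} (union, +1)
AX@1: {G} ∩ {G} = {G} (intersection, +0)
AIX@1: {G} ∩ {G} = {G} (intersection, +0)
AIXY@1: {G} ∩ {G} = {G} (intersection, +0)
ADIXY@1: {G} ∪ {A} = {A,G} (union, +1)
AX@2: {A} ∪ {T} = {A,T} (union, +1)
AIX@2: {A,T} ∩ {A} = {A} (intersection, +0)
AIXY@2: {A} ∪ {C} = {A,C} (union, +1)
ADIXY@2: {A,C} ∩ {A} = {A} (intersection, +0)
AX@3: {G} ∪ {A} = {A,G} (union, +1)
AIX@3: {A,G} ∩ {A} = {A} (intersection, +0)
AIXY@3: {A} ∪ {C} = {A,C} (union, +1)
ADIXY@3: {A,C} ∩ {C} = {C} (intersection, +0)
per-site changes: [3, 1, 2, 2]; total = 8

1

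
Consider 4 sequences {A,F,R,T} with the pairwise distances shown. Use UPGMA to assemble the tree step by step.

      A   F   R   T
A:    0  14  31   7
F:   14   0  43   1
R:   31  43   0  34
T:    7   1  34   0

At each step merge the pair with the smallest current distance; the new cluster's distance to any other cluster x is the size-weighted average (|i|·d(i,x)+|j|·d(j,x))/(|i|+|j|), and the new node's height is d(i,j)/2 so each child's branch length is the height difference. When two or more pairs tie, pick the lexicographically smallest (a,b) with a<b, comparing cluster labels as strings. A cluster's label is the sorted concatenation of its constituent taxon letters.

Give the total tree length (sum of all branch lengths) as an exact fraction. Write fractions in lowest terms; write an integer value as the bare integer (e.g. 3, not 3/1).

167/4

1. join F+T (d=1) ⇒ FT; edges |F|=1/2, |T|=1/2
  updated: d(A,FT)=21/2, d(FT,R)=77/2
2. join A+FT (d=21/2) ⇒ AFT; edges |A|=21/4, |FT|=19/4
  updated: d(AFT,R)=36
3. join AFT+R (d=36) ⇒ AFRT; edges |AFT|=51/4, |R|=18
final tree: ((A:21/4,(F:1/2,T:1/2):19/4):51/4,R:18)
total length: 167/4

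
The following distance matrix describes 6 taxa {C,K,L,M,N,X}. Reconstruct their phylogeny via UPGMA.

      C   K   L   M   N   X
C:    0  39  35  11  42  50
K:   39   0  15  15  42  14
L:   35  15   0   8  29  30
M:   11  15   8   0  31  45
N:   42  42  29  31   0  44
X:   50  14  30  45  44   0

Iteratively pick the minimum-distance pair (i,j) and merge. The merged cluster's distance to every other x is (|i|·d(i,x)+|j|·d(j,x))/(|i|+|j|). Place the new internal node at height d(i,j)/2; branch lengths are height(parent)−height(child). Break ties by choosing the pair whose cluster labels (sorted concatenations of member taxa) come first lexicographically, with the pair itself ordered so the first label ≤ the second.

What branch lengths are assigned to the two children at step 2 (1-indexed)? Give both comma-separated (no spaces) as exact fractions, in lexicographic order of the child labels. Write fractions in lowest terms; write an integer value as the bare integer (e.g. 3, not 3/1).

1. join L+M (d=8) ⇒ LM; edges |L|=4, |M|=4
  updated: d(C,LM)=23, d(K,LM)=15, d(LM,N)=30, d(LM,X)=75/2
2. join K+X (d=14) ⇒ KX; edges |K|=7, |X|=7
  updated: d(C,KX)=89/2, d(KX,LM)=105/4, d(KX,N)=43
3. join C+LM (d=23) ⇒ CLM; edges |C|=23/2, |LM|=15/2
  updated: d(CLM,KX)=97/3, d(CLM,N)=34
4. join CLM+KX (d=97/3) ⇒ CKLMX; edges |CLM|=14/3, |KX|=55/6
  updated: d(CKLMX,N)=188/5
5. join CKLMX+N (d=188/5) ⇒ CKLMNX; edges |CKLMX|=79/30, |N|=94/5
final tree: (((C:23/2,(L:4,M:4):15/2):14/3,(K:7,X:7):55/6):79/30,N:94/5)
total length: 1144/15

7,7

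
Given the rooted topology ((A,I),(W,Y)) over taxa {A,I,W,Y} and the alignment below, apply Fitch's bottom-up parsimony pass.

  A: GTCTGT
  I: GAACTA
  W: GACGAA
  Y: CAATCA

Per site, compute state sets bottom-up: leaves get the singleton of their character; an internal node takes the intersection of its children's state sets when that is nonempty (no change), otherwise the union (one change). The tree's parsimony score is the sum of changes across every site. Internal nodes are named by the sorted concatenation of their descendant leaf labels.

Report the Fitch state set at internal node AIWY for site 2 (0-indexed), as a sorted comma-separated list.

[col 0] AI: children A:{G}, I:{G} ∩→ {G}; cost 0
[col 0] WY: children W:{G}, Y:{C} ∪→ {C,G}; cost 1
[col 0] AIWY: children AI:{G}, WY:{C,G} ∩→ {G}; cost 0
[col 1] AI: children A:{T}, I:{A} ∪→ {A,T}; cost 1
[col 1] WY: children W:{A}, Y:{A} ∩→ {A}; cost 0
[col 1] AIWY: children AI:{A,T}, WY:{A} ∩→ {A}; cost 0
[col 2] AI: children A:{C}, I:{A} ∪→ {A,C}; cost 1
[col 2] WY: children W:{C}, Y:{A} ∪→ {A,C}; cost 1
[col 2] AIWY: children AI:{A,C}, WY:{A,C} ∩→ {A,C}; cost 0
[col 3] AI: children A:{T}, I:{C} ∪→ {C,T}; cost 1
[col 3] WY: children W:{G}, Y:{T} ∪→ {G,T}; cost 1
[col 3] AIWY: children AI:{C,T}, WY:{G,T} ∩→ {T}; cost 0
[col 4] AI: children A:{G}, I:{T} ∪→ {G,T}; cost 1
[col 4] WY: children W:{A}, Y:{C} ∪→ {A,C}; cost 1
[col 4] AIWY: children AI:{G,T}, WY:{A,C} ∪→ {A,C,G,T}; cost 1
[col 5] AI: children A:{T}, I:{A} ∪→ {A,T}; cost 1
[col 5] WY: children W:{A}, Y:{A} ∩→ {A}; cost 0
[col 5] AIWY: children AI:{A,T}, WY:{A} ∩→ {A}; cost 0
per-site changes: [1, 1, 2, 2, 3, 1]; total = 10

A,C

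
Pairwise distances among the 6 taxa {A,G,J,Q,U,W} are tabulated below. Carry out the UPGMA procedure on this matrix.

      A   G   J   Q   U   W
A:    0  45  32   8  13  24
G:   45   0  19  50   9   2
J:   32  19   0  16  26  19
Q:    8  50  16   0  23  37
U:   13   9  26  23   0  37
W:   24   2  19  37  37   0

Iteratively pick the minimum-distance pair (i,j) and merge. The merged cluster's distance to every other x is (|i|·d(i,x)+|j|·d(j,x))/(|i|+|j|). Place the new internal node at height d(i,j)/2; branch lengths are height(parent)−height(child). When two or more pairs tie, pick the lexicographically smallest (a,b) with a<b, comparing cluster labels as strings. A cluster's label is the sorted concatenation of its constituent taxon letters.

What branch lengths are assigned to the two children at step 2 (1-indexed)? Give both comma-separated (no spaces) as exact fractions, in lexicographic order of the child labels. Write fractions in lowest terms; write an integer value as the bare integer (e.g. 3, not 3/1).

4,4

iteration 1: select G,W (d=2); attach at lengths (1, 1); label the merged cluster GW
  updated: d(A,GW)=69/2, d(GW,J)=19, d(GW,Q)=87/2, d(GW,U)=23
iteration 2: select A,Q (d=8); attach at lengths (4, 4); label the merged cluster AQ
  updated: d(AQ,GW)=39, d(AQ,J)=24, d(AQ,U)=18
iteration 3: select AQ,U (d=18); attach at lengths (5, 9); label the merged cluster AQU
  updated: d(AQU,GW)=101/3, d(AQU,J)=74/3
iteration 4: select GW,J (d=19); attach at lengths (17/2, 19/2); label the merged cluster GJW
  updated: d(AQU,GJW)=92/3
iteration 5: select AQU,GJW (d=92/3); attach at lengths (19/3, 35/6); label the merged cluster AGJQUW
final tree: (((A:4,Q:4):5,U:9):19/3,((G:1,W:1):17/2,J:19/2):35/6)
total length: 325/6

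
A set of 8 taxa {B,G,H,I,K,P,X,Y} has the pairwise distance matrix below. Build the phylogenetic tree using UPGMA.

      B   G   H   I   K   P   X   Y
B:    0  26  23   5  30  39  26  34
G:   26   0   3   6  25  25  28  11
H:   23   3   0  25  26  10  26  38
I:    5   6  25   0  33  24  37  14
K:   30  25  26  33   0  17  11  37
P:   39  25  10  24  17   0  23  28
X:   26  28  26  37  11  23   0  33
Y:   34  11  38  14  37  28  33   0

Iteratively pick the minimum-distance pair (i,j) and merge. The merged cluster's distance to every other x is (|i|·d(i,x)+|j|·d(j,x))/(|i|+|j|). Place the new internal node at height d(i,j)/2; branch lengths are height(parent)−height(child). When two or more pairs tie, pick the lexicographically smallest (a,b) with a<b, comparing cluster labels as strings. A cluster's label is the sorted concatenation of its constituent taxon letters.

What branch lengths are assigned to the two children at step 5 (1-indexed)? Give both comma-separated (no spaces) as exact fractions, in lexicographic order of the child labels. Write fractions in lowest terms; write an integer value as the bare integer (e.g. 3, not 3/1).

step 1: merge (G,H) at d=3; branch lengths G→3/2, H→3/2; new cluster GH
  updated: d(B,GH)=49/2, d(GH,I)=31/2, d(GH,K)=51/2, d(GH,P)=35/2, d(GH,X)=27, d(GH,Y)=49/2
step 2: merge (B,I) at d=5; branch lengths B→5/2, I→5/2; new cluster BI
  updated: d(BI,GH)=20, d(BI,K)=63/2, d(BI,P)=63/2, d(BI,X)=63/2, d(BI,Y)=24
step 3: merge (K,X) at d=11; branch lengths K→11/2, X→11/2; new cluster KX
  updated: d(BI,KX)=63/2, d(GH,KX)=105/4, d(KX,P)=20, d(KX,Y)=35
step 4: merge (GH,P) at d=35/2; branch lengths GH→29/4, P→35/4; new cluster GHP
  updated: d(BI,GHP)=143/6, d(GHP,KX)=145/6, d(GHP,Y)=77/3
step 5: merge (BI,GHP) at d=143/6; branch lengths BI→113/12, GHP→19/6; new cluster BGHIP
  updated: d(BGHIP,KX)=271/10, d(BGHIP,Y)=25
step 6: merge (BGHIP,Y) at d=25; branch lengths BGHIP→7/12, Y→25/2; new cluster BGHIPY
  updated: d(BGHIPY,KX)=341/12
step 7: merge (BGHIPY,KX) at d=341/12; branch lengths BGHIPY→41/24, KX→209/24; new cluster BGHIKPXY
final tree: ((((B:5/2,I:5/2):113/12,((G:3/2,H:3/2):29/4,P:35/4):19/6):7/12,Y:25/2):41/24,(K:11/2,X:11/2):209/24)
total length: 853/12

113/12,19/6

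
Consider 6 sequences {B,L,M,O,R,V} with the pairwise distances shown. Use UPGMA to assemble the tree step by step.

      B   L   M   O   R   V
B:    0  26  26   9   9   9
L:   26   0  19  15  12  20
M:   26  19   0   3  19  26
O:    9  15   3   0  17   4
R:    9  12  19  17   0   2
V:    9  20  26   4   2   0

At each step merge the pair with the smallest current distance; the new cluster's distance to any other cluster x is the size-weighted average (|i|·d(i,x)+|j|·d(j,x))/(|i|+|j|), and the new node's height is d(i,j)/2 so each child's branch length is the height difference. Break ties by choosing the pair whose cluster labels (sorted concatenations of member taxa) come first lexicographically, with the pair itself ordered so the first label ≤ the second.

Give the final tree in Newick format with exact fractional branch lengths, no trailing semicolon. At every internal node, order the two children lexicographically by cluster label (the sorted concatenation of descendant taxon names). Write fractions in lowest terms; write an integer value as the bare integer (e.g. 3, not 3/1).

1. join R+V (d=2) ⇒ RV; edges |R|=1, |V|=1
  updated: d(B,RV)=9, d(L,RV)=16, d(M,RV)=45/2, d(O,RV)=21/2
2. join M+O (d=3) ⇒ MO; edges |M|=3/2, |O|=3/2
  updated: d(B,MO)=35/2, d(L,MO)=17, d(MO,RV)=33/2
3. join B+RV (d=9) ⇒ BRV; edges |B|=9/2, |RV|=7/2
  updated: d(BRV,L)=58/3, d(BRV,MO)=101/6
4. join BRV+MO (d=101/6) ⇒ BMORV; edges |BRV|=47/12, |MO|=83/12
  updated: d(BMORV,L)=92/5
5. join BMORV+L (d=92/5) ⇒ BLMORV; edges |BMORV|=47/60, |L|=46/5
final tree: (((B:9/2,(R:1,V:1):7/2):47/12,(M:3/2,O:3/2):83/12):47/60,L:46/5)
total length: 2029/60

(((B:9/2,(R:1,V:1):7/2):47/12,(M:3/2,O:3/2):83/12):47/60,L:46/5)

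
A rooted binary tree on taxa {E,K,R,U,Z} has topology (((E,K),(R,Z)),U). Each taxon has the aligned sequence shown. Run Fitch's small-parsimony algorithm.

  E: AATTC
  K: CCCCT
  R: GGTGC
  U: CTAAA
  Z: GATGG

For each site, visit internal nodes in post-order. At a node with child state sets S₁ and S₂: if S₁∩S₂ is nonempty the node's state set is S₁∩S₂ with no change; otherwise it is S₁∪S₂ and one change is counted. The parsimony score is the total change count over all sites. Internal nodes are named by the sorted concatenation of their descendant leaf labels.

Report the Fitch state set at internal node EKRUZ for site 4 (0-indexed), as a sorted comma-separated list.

A,C

site 0, node EK: E={A} ∪ K={C} → {A,C} (+1)
site 0, node RZ: R={G} ∩ Z={G} → {G} (+0)
site 0, node EKRZ: EK={A,C} ∪ RZ={G} → {A,C,G} (+1)
site 0, node EKRUZ: EKRZ={A,C,G} ∩ U={C} → {C} (+0)
site 1, node EK: E={A} ∪ K={C} → {A,C} (+1)
site 1, node RZ: R={G} ∪ Z={A} → {A,G} (+1)
site 1, node EKRZ: EK={A,C} ∩ RZ={A,G} → {A} (+0)
site 1, node EKRUZ: EKRZ={A} ∪ U={T} → {A,T} (+1)
site 2, node EK: E={T} ∪ K={C} → {C,T} (+1)
site 2, node RZ: R={T} ∩ Z={T} → {T} (+0)
site 2, node EKRZ: EK={C,T} ∩ RZ={T} → {T} (+0)
site 2, node EKRUZ: EKRZ={T} ∪ U={A} → {A,T} (+1)
site 3, node EK: E={T} ∪ K={C} → {C,T} (+1)
site 3, node RZ: R={G} ∩ Z={G} → {G} (+0)
site 3, node EKRZ: EK={C,T} ∪ RZ={G} → {C,G,T} (+1)
site 3, node EKRUZ: EKRZ={C,G,T} ∪ U={A} → {A,C,G,T} (+1)
site 4, node EK: E={C} ∪ K={T} → {C,T} (+1)
site 4, node RZ: R={C} ∪ Z={G} → {C,G} (+1)
site 4, node EKRZ: EK={C,T} ∩ RZ={C,G} → {C} (+0)
site 4, node EKRUZ: EKRZ={C} ∪ U={A} → {A,C} (+1)
per-site changes: [2, 3, 2, 3, 3]; total = 13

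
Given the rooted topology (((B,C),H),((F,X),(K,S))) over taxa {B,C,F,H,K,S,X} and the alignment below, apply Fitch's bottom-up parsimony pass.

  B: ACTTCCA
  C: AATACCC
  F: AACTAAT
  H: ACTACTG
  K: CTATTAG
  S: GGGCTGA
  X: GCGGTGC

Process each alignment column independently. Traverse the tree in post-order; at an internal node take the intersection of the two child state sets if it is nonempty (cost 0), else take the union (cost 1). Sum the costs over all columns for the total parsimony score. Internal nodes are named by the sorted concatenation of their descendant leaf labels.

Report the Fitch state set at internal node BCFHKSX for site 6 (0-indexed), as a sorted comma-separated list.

site 0, node BC: B={A} ∩ C={A} → {A} (+0)
site 0, node BCH: BC={A} ∩ H={A} → {A} (+0)
site 0, node FX: F={A} ∪ X={G} → {A,G} (+1)
site 0, node KS: K={C} ∪ S={G} → {C,G} (+1)
site 0, node FKSX: FX={A,G} ∩ KS={C,G} → {G} (+0)
site 0, node BCFHKSX: BCH={A} ∪ FKSX={G} → {A,G} (+1)
site 1, node BC: B={C} ∪ C={A} → {A,C} (+1)
site 1, node BCH: BC={A,C} ∩ H={C} → {C} (+0)
site 1, node FX: F={A} ∪ X={C} → {A,C} (+1)
site 1, node KS: K={T} ∪ S={G} → {G,T} (+1)
site 1, node FKSX: FX={A,C} ∪ KS={G,T} → {A,C,G,T} (+1)
site 1, node BCFHKSX: BCH={C} ∩ FKSX={A,C,G,T} → {C} (+0)
site 2, node BC: B={T} ∩ C={T} → {T} (+0)
site 2, node BCH: BC={T} ∩ H={T} → {T} (+0)
site 2, node FX: F={C} ∪ X={G} → {C,G} (+1)
site 2, node KS: K={A} ∪ S={G} → {A,G} (+1)
site 2, node FKSX: FX={C,G} ∩ KS={A,G} → {G} (+0)
site 2, node BCFHKSX: BCH={T} ∪ FKSX={G} → {G,T} (+1)
site 3, node BC: B={T} ∪ C={A} → {A,T} (+1)
site 3, node BCH: BC={A,T} ∩ H={A} → {A} (+0)
site 3, node FX: F={T} ∪ X={G} → {G,T} (+1)
site 3, node KS: K={T} ∪ S={C} → {C,T} (+1)
site 3, node FKSX: FX={G,T} ∩ KS={C,T} → {T} (+0)
site 3, node BCFHKSX: BCH={A} ∪ FKSX={T} → {A,T} (+1)
site 4, node BC: B={C} ∩ C={C} → {C} (+0)
site 4, node BCH: BC={C} ∩ H={C} → {C} (+0)
site 4, node FX: F={A} ∪ X={T} → {A,T} (+1)
site 4, node KS: K={T} ∩ S={T} → {T} (+0)
site 4, node FKSX: FX={A,T} ∩ KS={T} → {T} (+0)
site 4, node BCFHKSX: BCH={C} ∪ FKSX={T} → {C,T} (+1)
site 5, node BC: B={C} ∩ C={C} → {C} (+0)
site 5, node BCH: BC={C} ∪ H={T} → {C,T} (+1)
site 5, node FX: F={A} ∪ X={G} → {A,G} (+1)
site 5, node KS: K={A} ∪ S={G} → {A,G} (+1)
site 5, node FKSX: FX={A,G} ∩ KS={A,G} → {A,G} (+0)
site 5, node BCFHKSX: BCH={C,T} ∪ FKSX={A,G} → {A,C,G,T} (+1)
site 6, node BC: B={A} ∪ C={C} → {A,C} (+1)
site 6, node BCH: BC={A,C} ∪ H={G} → {A,C,G} (+1)
site 6, node FX: F={T} ∪ X={C} → {C,T} (+1)
site 6, node KS: K={G} ∪ S={A} → {A,G} (+1)
site 6, node FKSX: FX={C,T} ∪ KS={A,G} → {A,C,G,T} (+1)
site 6, node BCFHKSX: BCH={A,C,G} ∩ FKSX={A,C,G,T} → {A,C,G} (+0)
per-site changes: [3, 4, 3, 4, 2, 4, 5]; total = 25

A,C,G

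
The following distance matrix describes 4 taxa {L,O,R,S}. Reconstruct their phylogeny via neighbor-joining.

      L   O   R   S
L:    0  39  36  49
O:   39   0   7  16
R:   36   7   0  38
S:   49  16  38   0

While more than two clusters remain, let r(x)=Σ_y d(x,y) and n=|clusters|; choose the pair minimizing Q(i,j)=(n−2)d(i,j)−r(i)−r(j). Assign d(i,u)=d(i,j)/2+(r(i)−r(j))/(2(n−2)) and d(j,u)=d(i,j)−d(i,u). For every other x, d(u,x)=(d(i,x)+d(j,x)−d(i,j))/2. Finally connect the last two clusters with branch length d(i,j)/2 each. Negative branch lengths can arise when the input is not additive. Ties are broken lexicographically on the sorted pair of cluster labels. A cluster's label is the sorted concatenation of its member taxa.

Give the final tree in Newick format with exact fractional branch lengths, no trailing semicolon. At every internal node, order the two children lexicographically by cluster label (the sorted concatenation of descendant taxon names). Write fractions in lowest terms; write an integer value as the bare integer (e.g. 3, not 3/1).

(((L:115/4,R:29/4):29/4,O:-9/4):73/8,S:73/8)

1. join L+R (d=36, Q=-133) ⇒ LR; edges |L|=115/4, |R|=29/4
  updated: d(LR,O)=5, d(LR,S)=51/2
2. join LR+O (d=5, Q=-93/2) ⇒ LOR; edges |LR|=29/4, |O|=-9/4
  updated: d(LOR,S)=73/4
3. join LOR+S (d=73/4) ⇒ LORS; edges |LOR|=73/8, |S|=73/8
final tree: (((L:115/4,R:29/4):29/4,O:-9/4):73/8,S:73/8)
total length: 237/4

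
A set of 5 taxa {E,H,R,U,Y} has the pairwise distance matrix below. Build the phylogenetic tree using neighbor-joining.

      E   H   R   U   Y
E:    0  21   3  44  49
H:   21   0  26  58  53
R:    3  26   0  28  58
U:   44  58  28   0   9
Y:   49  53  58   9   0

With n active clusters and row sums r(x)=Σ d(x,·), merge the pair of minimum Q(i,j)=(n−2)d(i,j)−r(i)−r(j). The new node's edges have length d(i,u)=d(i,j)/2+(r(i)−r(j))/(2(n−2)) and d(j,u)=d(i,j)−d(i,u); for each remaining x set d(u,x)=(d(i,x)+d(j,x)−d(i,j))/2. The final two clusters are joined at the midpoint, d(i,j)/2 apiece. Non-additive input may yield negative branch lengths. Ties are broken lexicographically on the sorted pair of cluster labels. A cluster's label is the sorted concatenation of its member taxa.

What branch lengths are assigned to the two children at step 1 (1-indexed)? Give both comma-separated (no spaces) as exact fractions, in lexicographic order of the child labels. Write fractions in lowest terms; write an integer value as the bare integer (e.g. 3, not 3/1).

-1/2,19/2

1. join U+Y (d=9, Q=-281) ⇒ UY; edges |U|=-1/2, |Y|=19/2
  updated: d(E,UY)=42, d(H,UY)=51, d(R,UY)=77/2
2. join E+R (d=3, Q=-255/2) ⇒ ER; edges |E|=9/8, |R|=15/8
  updated: d(ER,H)=22, d(ER,UY)=155/4
3. join ER+H (d=22, Q=-447/4) ⇒ EHR; edges |ER|=39/8, |H|=137/8
  updated: d(EHR,UY)=271/8
4. join EHR+UY (d=271/8) ⇒ EHRUY; edges |EHR|=271/16, |UY|=271/16
final tree: (((E:9/8,R:15/8):39/8,H:137/8):271/16,(U:-1/2,Y:19/2):271/16)
total length: 543/8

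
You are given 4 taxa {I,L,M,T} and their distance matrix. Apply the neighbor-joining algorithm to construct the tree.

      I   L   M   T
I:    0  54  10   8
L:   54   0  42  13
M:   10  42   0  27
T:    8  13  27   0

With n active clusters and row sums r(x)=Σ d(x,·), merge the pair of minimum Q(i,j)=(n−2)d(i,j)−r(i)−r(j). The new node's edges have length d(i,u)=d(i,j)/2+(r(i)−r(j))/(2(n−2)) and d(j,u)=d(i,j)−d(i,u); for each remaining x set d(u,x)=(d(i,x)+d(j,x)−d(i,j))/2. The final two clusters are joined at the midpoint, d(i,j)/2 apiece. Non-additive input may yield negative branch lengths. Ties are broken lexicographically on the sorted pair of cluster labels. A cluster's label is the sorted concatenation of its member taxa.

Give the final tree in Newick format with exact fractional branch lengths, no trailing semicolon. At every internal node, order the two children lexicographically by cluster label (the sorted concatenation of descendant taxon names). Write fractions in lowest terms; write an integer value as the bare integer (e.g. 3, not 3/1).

(((I:13/4,M:27/4):85/4,L:87/4):-35/8,T:-35/8)

1. join I+M (d=10, Q=-131) ⇒ IM; edges |I|=13/4, |M|=27/4
  updated: d(IM,L)=43, d(IM,T)=25/2
2. join IM+L (d=43, Q=-137/2) ⇒ ILM; edges |IM|=85/4, |L|=87/4
  updated: d(ILM,T)=-35/4
3. join ILM+T (d=-35/4) ⇒ ILMT; edges |ILM|=-35/8, |T|=-35/8
final tree: (((I:13/4,M:27/4):85/4,L:87/4):-35/8,T:-35/8)
total length: 177/4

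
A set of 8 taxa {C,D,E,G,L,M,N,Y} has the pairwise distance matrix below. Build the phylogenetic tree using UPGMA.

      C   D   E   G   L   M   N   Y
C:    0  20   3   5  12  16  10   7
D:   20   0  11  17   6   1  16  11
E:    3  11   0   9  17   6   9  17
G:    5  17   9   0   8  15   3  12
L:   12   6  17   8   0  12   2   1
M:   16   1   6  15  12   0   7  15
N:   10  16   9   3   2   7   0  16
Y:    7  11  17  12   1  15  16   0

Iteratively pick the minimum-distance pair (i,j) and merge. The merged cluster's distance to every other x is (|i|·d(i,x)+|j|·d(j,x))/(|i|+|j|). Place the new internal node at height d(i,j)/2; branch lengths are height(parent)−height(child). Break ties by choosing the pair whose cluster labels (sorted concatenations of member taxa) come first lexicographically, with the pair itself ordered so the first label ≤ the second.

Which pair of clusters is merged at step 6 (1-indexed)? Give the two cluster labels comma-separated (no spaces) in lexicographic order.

1. join D+M (d=1) ⇒ DM; edges |D|=1/2, |M|=1/2
  updated: d(C,DM)=18, d(DM,E)=17/2, d(DM,G)=16, d(DM,L)=9, d(DM,N)=23/2, d(DM,Y)=13
2. join L+Y (d=1) ⇒ LY; edges |L|=1/2, |Y|=1/2
  updated: d(C,LY)=19/2, d(DM,LY)=11, d(E,LY)=17, d(G,LY)=10, d(LY,N)=9
3. join C+E (d=3) ⇒ CE; edges |C|=3/2, |E|=3/2
  updated: d(CE,DM)=53/4, d(CE,G)=7, d(CE,LY)=53/4, d(CE,N)=19/2
4. join G+N (d=3) ⇒ GN; edges |G|=3/2, |N|=3/2
  updated: d(CE,GN)=33/4, d(DM,GN)=55/4, d(GN,LY)=19/2
5. join CE+GN (d=33/4) ⇒ CEGN; edges |CE|=21/8, |GN|=21/8
  updated: d(CEGN,DM)=27/2, d(CEGN,LY)=91/8
6. join DM+LY (d=11) ⇒ DLMY; edges |DM|=5, |LY|=5
  updated: d(CEGN,DLMY)=199/16
7. join CEGN+DLMY (d=199/16) ⇒ CDEGLMNY; edges |CEGN|=67/32, |DLMY|=23/32
final tree: (((C:3/2,E:3/2):21/8,(G:3/2,N:3/2):21/8):67/32,((D:1/2,M:1/2):5,(L:1/2,Y:1/2):5):23/32)
total length: 417/16

DM,LY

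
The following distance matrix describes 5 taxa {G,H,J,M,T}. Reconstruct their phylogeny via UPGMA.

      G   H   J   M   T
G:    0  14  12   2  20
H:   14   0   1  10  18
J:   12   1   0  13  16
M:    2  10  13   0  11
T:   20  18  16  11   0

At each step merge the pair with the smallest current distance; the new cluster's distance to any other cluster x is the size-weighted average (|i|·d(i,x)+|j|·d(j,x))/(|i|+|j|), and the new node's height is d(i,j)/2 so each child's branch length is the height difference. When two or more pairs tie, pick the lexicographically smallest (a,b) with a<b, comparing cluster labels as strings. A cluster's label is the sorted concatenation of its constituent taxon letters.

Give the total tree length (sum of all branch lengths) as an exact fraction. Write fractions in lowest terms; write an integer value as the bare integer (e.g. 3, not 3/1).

1. join H+J (d=1) ⇒ HJ; edges |H|=1/2, |J|=1/2
  updated: d(G,HJ)=13, d(HJ,M)=23/2, d(HJ,T)=17
2. join G+M (d=2) ⇒ GM; edges |G|=1, |M|=1
  updated: d(GM,HJ)=49/4, d(GM,T)=31/2
3. join GM+HJ (d=49/4) ⇒ GHJM; edges |GM|=41/8, |HJ|=45/8
  updated: d(GHJM,T)=65/4
4. join GHJM+T (d=65/4) ⇒ GHJMT; edges |GHJM|=2, |T|=65/8
final tree: (((G:1,M:1):41/8,(H:1/2,J:1/2):45/8):2,T:65/8)
total length: 191/8

191/8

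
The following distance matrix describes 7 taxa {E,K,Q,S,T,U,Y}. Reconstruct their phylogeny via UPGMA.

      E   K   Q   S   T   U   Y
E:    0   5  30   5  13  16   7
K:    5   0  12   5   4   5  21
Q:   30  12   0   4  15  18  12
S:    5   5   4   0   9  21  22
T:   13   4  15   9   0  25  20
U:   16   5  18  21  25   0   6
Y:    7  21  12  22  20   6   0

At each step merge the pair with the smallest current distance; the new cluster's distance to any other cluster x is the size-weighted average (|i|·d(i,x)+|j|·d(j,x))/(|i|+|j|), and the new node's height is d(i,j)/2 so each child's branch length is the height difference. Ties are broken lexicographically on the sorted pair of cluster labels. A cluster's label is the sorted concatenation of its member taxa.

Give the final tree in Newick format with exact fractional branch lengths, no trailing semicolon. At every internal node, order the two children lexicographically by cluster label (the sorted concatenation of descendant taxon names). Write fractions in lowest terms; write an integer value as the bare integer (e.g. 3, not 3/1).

step 1: merge (K,T) at d=4; branch lengths K→2, T→2; new cluster KT
  updated: d(E,KT)=9, d(KT,Q)=27/2, d(KT,S)=7, d(KT,U)=15, d(KT,Y)=41/2
step 2: merge (Q,S) at d=4; branch lengths Q→2, S→2; new cluster QS
  updated: d(E,QS)=35/2, d(KT,QS)=41/4, d(QS,U)=39/2, d(QS,Y)=17
step 3: merge (U,Y) at d=6; branch lengths U→3, Y→3; new cluster UY
  updated: d(E,UY)=23/2, d(KT,UY)=71/4, d(QS,UY)=73/4
step 4: merge (E,KT) at d=9; branch lengths E→9/2, KT→5/2; new cluster EKT
  updated: d(EKT,QS)=38/3, d(EKT,UY)=47/3
step 5: merge (EKT,QS) at d=38/3; branch lengths EKT→11/6, QS→13/3; new cluster EKQST
  updated: d(EKQST,UY)=167/10
step 6: merge (EKQST,UY) at d=167/10; branch lengths EKQST→121/60, UY→107/20; new cluster EKQSTUY
final tree: (((E:9/2,(K:2,T:2):5/2):11/6,(Q:2,S:2):13/3):121/60,(U:3,Y:3):107/20)
total length: 518/15

(((E:9/2,(K:2,T:2):5/2):11/6,(Q:2,S:2):13/3):121/60,(U:3,Y:3):107/20)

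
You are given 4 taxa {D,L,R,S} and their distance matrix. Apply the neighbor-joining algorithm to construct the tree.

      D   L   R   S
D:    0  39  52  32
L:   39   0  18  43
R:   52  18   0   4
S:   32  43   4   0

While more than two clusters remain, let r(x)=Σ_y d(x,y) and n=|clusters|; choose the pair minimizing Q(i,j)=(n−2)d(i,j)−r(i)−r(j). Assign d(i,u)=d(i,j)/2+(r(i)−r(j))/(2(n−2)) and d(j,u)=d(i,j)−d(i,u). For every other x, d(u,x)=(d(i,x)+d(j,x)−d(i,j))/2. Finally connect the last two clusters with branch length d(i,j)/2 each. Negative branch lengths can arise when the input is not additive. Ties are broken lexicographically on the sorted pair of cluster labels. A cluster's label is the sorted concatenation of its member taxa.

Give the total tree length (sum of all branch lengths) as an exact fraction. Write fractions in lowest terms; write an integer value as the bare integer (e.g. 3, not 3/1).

231/4

step 1: merge (D,L) at d=39, Q=-145; branch lengths D→101/4, L→55/4; new cluster DL
  updated: d(DL,R)=31/2, d(DL,S)=18
step 2: merge (DL,R) at d=31/2, Q=-75/2; branch lengths DL→59/4, R→3/4; new cluster DLR
  updated: d(DLR,S)=13/4
step 3: merge (DLR,S) at d=13/4; branch lengths DLR→13/8, S→13/8; new cluster DLRS
final tree: (((D:101/4,L:55/4):59/4,R:3/4):13/8,S:13/8)
total length: 231/4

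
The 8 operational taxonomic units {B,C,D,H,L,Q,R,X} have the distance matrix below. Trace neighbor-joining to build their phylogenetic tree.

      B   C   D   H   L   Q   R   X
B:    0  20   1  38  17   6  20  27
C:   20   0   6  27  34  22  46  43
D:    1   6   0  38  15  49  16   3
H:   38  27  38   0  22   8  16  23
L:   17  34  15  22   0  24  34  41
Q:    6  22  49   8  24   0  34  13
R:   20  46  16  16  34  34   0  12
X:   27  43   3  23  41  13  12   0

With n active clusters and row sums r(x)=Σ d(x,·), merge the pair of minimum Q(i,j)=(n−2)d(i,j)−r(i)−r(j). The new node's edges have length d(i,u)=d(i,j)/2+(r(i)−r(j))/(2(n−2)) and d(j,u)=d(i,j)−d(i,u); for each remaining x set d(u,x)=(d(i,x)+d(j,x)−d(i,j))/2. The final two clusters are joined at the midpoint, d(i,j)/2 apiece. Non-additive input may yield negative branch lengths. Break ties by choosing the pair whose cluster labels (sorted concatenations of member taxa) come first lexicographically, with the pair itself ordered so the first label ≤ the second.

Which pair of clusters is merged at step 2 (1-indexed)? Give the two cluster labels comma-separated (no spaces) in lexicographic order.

R,X

step 1: merge (C,D) at d=6, Q=-290; branch lengths C→53/6, D→-17/6; new cluster CD
  updated: d(B,CD)=15/2, d(CD,H)=59/2, d(CD,L)=43/2, d(CD,Q)=65/2, d(CD,R)=28, d(CD,X)=20
step 2: merge (R,X) at d=12, Q=-220; branch lengths R→34/5, X→26/5; new cluster RX
  updated: d(B,RX)=35/2, d(CD,RX)=18, d(H,RX)=27/2, d(L,RX)=63/2, d(Q,RX)=35/2
step 3: merge (H,Q) at d=8, Q=-167; branch lengths H→55/8, Q→9/8; new cluster HQ
  updated: d(B,HQ)=18, d(CD,HQ)=27, d(HQ,L)=19, d(HQ,RX)=23/2
step 4: merge (HQ,RX) at d=23/2, Q=-239/2; branch lengths HQ→21/4, RX→25/4; new cluster HQRX
  updated: d(B,HQRX)=12, d(CD,HQRX)=67/4, d(HQRX,L)=39/2
step 5: merge (B,CD) at d=15/2, Q=-269/4; branch lengths B→23/16, CD→97/16; new cluster BCD
  updated: d(BCD,HQRX)=85/8, d(BCD,L)=31/2
step 6: merge (BCD,HQRX) at d=85/8, Q=-365/8; branch lengths BCD→53/16, HQRX→117/16; new cluster BCDHQRX
  updated: d(BCDHQRX,L)=195/16
step 7: merge (BCDHQRX,L) at d=195/16; branch lengths BCDHQRX→195/32, L→195/32; new cluster BCDHLQRX
final tree: (((B:23/16,(C:53/6,D:-17/6):97/16):53/16,((H:55/8,Q:9/8):21/4,(R:34/5,X:26/5):25/4):117/16):195/32,L:195/32)
total length: 1085/16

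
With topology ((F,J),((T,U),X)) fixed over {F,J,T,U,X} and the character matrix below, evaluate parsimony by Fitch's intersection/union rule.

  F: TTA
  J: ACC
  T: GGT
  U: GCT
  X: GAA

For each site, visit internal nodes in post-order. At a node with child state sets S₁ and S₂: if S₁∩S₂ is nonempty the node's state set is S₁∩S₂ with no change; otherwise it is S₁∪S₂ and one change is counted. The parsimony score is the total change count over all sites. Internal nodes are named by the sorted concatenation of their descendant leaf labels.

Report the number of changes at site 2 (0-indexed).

2

site 0, node FJ: F={T} ∪ J={A} → {A,T} (+1)
site 0, node TU: T={G} ∩ U={G} → {G} (+0)
site 0, node TUX: TU={G} ∩ X={G} → {G} (+0)
site 0, node FJTUX: FJ={A,T} ∪ TUX={G} → {A,G,T} (+1)
site 1, node FJ: F={T} ∪ J={C} → {C,T} (+1)
site 1, node TU: T={G} ∪ U={C} → {C,G} (+1)
site 1, node TUX: TU={C,G} ∪ X={A} → {A,C,G} (+1)
site 1, node FJTUX: FJ={C,T} ∩ TUX={A,C,G} → {C} (+0)
site 2, node FJ: F={A} ∪ J={C} → {A,C} (+1)
site 2, node TU: T={T} ∩ U={T} → {T} (+0)
site 2, node TUX: TU={T} ∪ X={A} → {A,T} (+1)
site 2, node FJTUX: FJ={A,C} ∩ TUX={A,T} → {A} (+0)
per-site changes: [2, 3, 2]; total = 7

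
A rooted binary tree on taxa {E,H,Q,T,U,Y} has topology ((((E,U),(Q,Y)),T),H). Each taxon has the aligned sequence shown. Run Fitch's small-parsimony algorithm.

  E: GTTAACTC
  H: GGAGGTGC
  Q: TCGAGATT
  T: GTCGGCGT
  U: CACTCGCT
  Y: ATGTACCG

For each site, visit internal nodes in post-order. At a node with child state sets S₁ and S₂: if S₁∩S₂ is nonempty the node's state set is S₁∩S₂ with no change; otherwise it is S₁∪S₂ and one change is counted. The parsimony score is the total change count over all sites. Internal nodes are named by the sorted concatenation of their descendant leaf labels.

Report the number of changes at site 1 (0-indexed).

3

[col 0] EU: children E:{G}, U:{C} ∪→ {C,G}; cost 1
[col 0] QY: children Q:{T}, Y:{A} ∪→ {A,T}; cost 1
[col 0] EQUY: children EU:{C,G}, QY:{A,T} ∪→ {A,C,G,T}; cost 1
[col 0] EQTUY: children EQUY:{A,C,G,T}, T:{G} ∩→ {G}; cost 0
[col 0] EHQTUY: children EQTUY:{G}, H:{G} ∩→ {G}; cost 0
[col 1] EU: children E:{T}, U:{A} ∪→ {A,T}; cost 1
[col 1] QY: children Q:{C}, Y:{T} ∪→ {C,T}; cost 1
[col 1] EQUY: children EU:{A,T}, QY:{C,T} ∩→ {T}; cost 0
[col 1] EQTUY: children EQUY:{T}, T:{T} ∩→ {T}; cost 0
[col 1] EHQTUY: children EQTUY:{T}, H:{G} ∪→ {G,T}; cost 1
[col 2] EU: children E:{T}, U:{C} ∪→ {C,T}; cost 1
[col 2] QY: children Q:{G}, Y:{G} ∩→ {G}; cost 0
[col 2] EQUY: children EU:{C,T}, QY:{G} ∪→ {C,G,T}; cost 1
[col 2] EQTUY: children EQUY:{C,G,T}, T:{C} ∩→ {C}; cost 0
[col 2] EHQTUY: children EQTUY:{C}, H:{A} ∪→ {A,C}; cost 1
[col 3] EU: children E:{A}, U:{T} ∪→ {A,T}; cost 1
[col 3] QY: children Q:{A}, Y:{T} ∪→ {A,T}; cost 1
[col 3] EQUY: children EU:{A,T}, QY:{A,T} ∩→ {A,T}; cost 0
[col 3] EQTUY: children EQUY:{A,T}, T:{G} ∪→ {A,G,T}; cost 1
[col 3] EHQTUY: children EQTUY:{A,G,T}, H:{G} ∩→ {G}; cost 0
[col 4] EU: children E:{A}, U:{C} ∪→ {A,C}; cost 1
[col 4] QY: children Q:{G}, Y:{A} ∪→ {A,G}; cost 1
[col 4] EQUY: children EU:{A,C}, QY:{A,G} ∩→ {A}; cost 0
[col 4] EQTUY: children EQUY:{A}, T:{G} ∪→ {A,G}; cost 1
[col 4] EHQTUY: children EQTUY:{A,G}, H:{G} ∩→ {G}; cost 0
[col 5] EU: children E:{C}, U:{G} ∪→ {C,G}; cost 1
[col 5] QY: children Q:{A}, Y:{C} ∪→ {A,C}; cost 1
[col 5] EQUY: children EU:{C,G}, QY:{A,C} ∩→ {C}; cost 0
[col 5] EQTUY: children EQUY:{C}, T:{C} ∩→ {C}; cost 0
[col 5] EHQTUY: children EQTUY:{C}, H:{T} ∪→ {C,T}; cost 1
[col 6] EU: children E:{T}, U:{C} ∪→ {C,T}; cost 1
[col 6] QY: children Q:{T}, Y:{C} ∪→ {C,T}; cost 1
[col 6] EQUY: children EU:{C,T}, QY:{C,T} ∩→ {C,T}; cost 0
[col 6] EQTUY: children EQUY:{C,T}, T:{G} ∪→ {C,G,T}; cost 1
[col 6] EHQTUY: children EQTUY:{C,G,T}, H:{G} ∩→ {G}; cost 0
[col 7] EU: children E:{C}, U:{T} ∪→ {C,T}; cost 1
[col 7] QY: children Q:{T}, Y:{G} ∪→ {G,T}; cost 1
[col 7] EQUY: children EU:{C,T}, QY:{G,T} ∩→ {T}; cost 0
[col 7] EQTUY: children EQUY:{T}, T:{T} ∩→ {T}; cost 0
[col 7] EHQTUY: children EQTUY:{T}, H:{C} ∪→ {C,T}; cost 1
per-site changes: [3, 3, 3, 3, 3, 3, 3, 3]; total = 24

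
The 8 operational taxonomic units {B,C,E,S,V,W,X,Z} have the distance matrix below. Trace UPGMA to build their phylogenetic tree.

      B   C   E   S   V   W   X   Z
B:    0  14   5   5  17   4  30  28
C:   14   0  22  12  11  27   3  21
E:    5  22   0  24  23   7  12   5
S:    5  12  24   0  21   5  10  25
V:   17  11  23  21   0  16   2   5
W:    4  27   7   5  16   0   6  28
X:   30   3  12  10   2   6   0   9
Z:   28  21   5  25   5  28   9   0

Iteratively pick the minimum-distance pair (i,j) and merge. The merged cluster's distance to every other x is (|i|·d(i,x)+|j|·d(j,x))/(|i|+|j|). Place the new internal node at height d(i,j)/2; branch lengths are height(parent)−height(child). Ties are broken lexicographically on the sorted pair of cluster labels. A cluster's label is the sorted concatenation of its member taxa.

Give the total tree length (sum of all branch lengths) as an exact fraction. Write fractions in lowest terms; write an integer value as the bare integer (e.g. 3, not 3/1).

step 1: merge (V,X) at d=2; branch lengths V→1, X→1; new cluster VX
  updated: d(B,VX)=47/2, d(C,VX)=7, d(E,VX)=35/2, d(S,VX)=31/2, d(VX,W)=11, d(VX,Z)=7
step 2: merge (B,W) at d=4; branch lengths B→2, W→2; new cluster BW
  updated: d(BW,C)=41/2, d(BW,E)=6, d(BW,S)=5, d(BW,VX)=69/4, d(BW,Z)=28
step 3: merge (BW,S) at d=5; branch lengths BW→1/2, S→5/2; new cluster BSW
  updated: d(BSW,C)=53/3, d(BSW,E)=12, d(BSW,VX)=50/3, d(BSW,Z)=27
step 4: merge (E,Z) at d=5; branch lengths E→5/2, Z→5/2; new cluster EZ
  updated: d(BSW,EZ)=39/2, d(C,EZ)=43/2, d(EZ,VX)=49/4
step 5: merge (C,VX) at d=7; branch lengths C→7/2, VX→5/2; new cluster CVX
  updated: d(BSW,CVX)=17, d(CVX,EZ)=46/3
step 6: merge (CVX,EZ) at d=46/3; branch lengths CVX→25/6, EZ→31/6; new cluster CEVXZ
  updated: d(BSW,CEVXZ)=18
step 7: merge (BSW,CEVXZ) at d=18; branch lengths BSW→13/2, CEVXZ→4/3; new cluster BCESVWXZ
final tree: (((B:2,W:2):1/2,S:5/2):13/2,((C:7/2,(V:1,X:1):5/2):25/6,(E:5/2,Z:5/2):31/6):4/3)
total length: 223/6

223/6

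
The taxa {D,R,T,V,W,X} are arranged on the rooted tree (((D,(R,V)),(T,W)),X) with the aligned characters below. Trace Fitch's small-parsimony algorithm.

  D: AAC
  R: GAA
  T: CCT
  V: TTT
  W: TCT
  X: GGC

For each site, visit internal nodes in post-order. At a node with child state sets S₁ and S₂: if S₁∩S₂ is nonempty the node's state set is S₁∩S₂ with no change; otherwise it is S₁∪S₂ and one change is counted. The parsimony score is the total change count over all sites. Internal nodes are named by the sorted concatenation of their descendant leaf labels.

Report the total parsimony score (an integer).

[col 0] RV: children R:{G}, V:{T} ∪→ {G,T}; cost 1
[col 0] DRV: children D:{A}, RV:{G,T} ∪→ {A,G,T}; cost 1
[col 0] TW: children T:{C}, W:{T} ∪→ {C,T}; cost 1
[col 0] DRTVW: children DRV:{A,G,T}, TW:{C,T} ∩→ {T}; cost 0
[col 0] DRTVWX: children DRTVW:{T}, X:{G} ∪→ {G,T}; cost 1
[col 1] RV: children R:{A}, V:{T} ∪→ {A,T}; cost 1
[col 1] DRV: children D:{A}, RV:{A,T} ∩→ {A}; cost 0
[col 1] TW: children T:{C}, W:{C} ∩→ {C}; cost 0
[col 1] DRTVW: children DRV:{A}, TW:{C} ∪→ {A,C}; cost 1
[col 1] DRTVWX: children DRTVW:{A,C}, X:{G} ∪→ {A,C,G}; cost 1
[col 2] RV: children R:{A}, V:{T} ∪→ {A,T}; cost 1
[col 2] DRV: children D:{C}, RV:{A,T} ∪→ {A,C,T}; cost 1
[col 2] TW: children T:{T}, W:{T} ∩→ {T}; cost 0
[col 2] DRTVW: children DRV:{A,C,T}, TW:{T} ∩→ {T}; cost 0
[col 2] DRTVWX: children DRTVW:{T}, X:{C} ∪→ {C,T}; cost 1
per-site changes: [4, 3, 3]; total = 10

10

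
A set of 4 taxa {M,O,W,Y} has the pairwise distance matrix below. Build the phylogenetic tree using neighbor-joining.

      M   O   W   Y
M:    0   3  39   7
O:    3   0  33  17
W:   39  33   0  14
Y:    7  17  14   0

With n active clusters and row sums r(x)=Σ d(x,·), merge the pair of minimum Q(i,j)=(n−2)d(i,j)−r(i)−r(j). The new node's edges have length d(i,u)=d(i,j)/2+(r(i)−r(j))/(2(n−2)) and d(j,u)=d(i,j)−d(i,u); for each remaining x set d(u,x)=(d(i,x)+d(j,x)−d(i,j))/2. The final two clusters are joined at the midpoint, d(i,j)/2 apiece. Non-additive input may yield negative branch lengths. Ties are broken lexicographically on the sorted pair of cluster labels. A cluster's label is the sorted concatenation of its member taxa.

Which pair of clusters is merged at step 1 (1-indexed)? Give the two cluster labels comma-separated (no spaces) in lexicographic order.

1. join M+O (d=3, Q=-96) ⇒ MO; edges |M|=1/2, |O|=5/2
  updated: d(MO,W)=69/2, d(MO,Y)=21/2
2. join MO+W (d=69/2, Q=-59) ⇒ MOW; edges |MO|=31/2, |W|=19
  updated: d(MOW,Y)=-5
3. join MOW+Y (d=-5) ⇒ MOWY; edges |MOW|=-5/2, |Y|=-5/2
final tree: (((M:1/2,O:5/2):31/2,W:19):-5/2,Y:-5/2)
total length: 65/2

M,O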